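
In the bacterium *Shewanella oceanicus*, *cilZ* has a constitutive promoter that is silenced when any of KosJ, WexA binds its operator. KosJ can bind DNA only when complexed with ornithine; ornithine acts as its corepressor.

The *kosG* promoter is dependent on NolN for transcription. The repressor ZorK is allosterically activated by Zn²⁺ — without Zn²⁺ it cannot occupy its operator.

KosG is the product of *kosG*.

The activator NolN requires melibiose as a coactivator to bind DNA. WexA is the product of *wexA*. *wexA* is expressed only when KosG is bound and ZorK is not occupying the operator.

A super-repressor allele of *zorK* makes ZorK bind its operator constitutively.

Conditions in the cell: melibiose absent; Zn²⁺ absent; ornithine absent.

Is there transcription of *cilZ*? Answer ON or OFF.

Ornithine is absent, so KosJ is inactive.
Melibiose is absent, so NolN is inactive.
Required activator NolN is absent, so *kosG* is not transcribed.
So KosG is not produced.
ZorK is constitutively active in this strain.
With repressor ZorK bound, *wexA* is not transcribed.
So WexA is not produced.
With no repressor bound, *cilZ* is transcribed.

ON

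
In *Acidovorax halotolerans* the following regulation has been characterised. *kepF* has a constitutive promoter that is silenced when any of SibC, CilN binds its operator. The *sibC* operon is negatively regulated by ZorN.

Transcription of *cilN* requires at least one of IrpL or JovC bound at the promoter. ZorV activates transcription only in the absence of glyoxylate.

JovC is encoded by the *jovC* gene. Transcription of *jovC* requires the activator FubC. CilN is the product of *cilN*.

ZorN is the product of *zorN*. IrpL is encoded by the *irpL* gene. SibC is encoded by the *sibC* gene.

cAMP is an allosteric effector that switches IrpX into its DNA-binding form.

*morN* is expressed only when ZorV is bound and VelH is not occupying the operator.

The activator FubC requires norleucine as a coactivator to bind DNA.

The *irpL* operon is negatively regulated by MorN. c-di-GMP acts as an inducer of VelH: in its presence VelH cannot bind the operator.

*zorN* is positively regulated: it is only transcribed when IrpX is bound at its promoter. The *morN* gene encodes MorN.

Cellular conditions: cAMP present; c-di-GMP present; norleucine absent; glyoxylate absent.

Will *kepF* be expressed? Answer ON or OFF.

ON

cAMP is present, so IrpX is active.
No repressor is bound and IrpX is active, so *zorN* is transcribed.
So ZorN is produced and active.
With repressor ZorN bound, *sibC* is not transcribed.
So SibC is not produced.
Glyoxylate is absent, so ZorV is active.
c-di-GMP is present, so VelH is inactive.
No repressor is bound and ZorV is active, so *morN* is transcribed.
So MorN is produced and active.
With repressor MorN bound, *irpL* is not transcribed.
So IrpL is not produced.
Norleucine is absent, so FubC is inactive.
Required activator FubC is absent, so *jovC* is not transcribed.
So JovC is not produced.
No activator is available at the *cilN* promoter, so *cilN* is not transcribed.
So CilN is not produced.
With no repressor bound, *kepF* is transcribed.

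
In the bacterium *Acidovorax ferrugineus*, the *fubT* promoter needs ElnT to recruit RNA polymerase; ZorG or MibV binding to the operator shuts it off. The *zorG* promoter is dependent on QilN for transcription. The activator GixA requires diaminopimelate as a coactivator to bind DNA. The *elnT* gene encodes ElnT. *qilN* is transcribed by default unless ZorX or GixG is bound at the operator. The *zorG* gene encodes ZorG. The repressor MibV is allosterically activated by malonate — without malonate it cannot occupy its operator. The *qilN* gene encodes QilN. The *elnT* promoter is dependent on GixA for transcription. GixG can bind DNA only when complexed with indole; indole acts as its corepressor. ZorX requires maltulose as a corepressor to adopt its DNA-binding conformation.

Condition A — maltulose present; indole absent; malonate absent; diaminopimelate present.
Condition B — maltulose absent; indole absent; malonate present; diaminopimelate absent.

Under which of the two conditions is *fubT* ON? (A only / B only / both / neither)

A only

Condition A:
Maltulose is present, so ZorX is active.
Indole is absent, so GixG is inactive.
With repressor ZorX bound, *qilN* is not transcribed.
So QilN is not produced.
Required activator QilN is absent, so *zorG* is not transcribed.
So ZorG is not produced.
Malonate is absent, so MibV is inactive.
Diaminopimelate is present, so GixA is active.
No repressor is bound and GixA is active, so *elnT* is transcribed.
So ElnT is produced and active.
No repressor is bound and ElnT is active, so *fubT* is transcribed.
→ *fubT* is ON in A.
Condition B:
Maltulose is absent, so ZorX is inactive.
Indole is absent, so GixG is inactive.
With no repressor bound, *qilN* is transcribed.
So QilN is produced and active.
No repressor is bound and QilN is active, so *zorG* is transcribed.
So ZorG is produced and active.
Malonate is present, so MibV is active.
Diaminopimelate is absent, so GixA is inactive.
Required activator GixA is absent, so *elnT* is not transcribed.
So ElnT is not produced.
With repressor ZorG bound, *fubT* is not transcribed.
→ *fubT* is OFF in B.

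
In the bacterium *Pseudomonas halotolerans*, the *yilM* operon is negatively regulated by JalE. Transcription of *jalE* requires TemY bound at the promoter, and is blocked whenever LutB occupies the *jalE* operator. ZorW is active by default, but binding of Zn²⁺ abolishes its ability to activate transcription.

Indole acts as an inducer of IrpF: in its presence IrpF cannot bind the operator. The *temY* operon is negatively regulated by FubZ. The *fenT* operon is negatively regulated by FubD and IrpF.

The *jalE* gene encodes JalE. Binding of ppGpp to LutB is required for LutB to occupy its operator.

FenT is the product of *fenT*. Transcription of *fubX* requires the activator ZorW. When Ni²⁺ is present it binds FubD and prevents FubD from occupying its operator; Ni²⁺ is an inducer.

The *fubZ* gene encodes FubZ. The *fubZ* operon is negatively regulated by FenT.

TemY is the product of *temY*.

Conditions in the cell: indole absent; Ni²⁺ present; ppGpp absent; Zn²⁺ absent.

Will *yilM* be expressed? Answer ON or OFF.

Ni²⁺ is present, so FubD is inactive.
Indole is absent, so IrpF is active.
With repressor IrpF bound, *fenT* is not transcribed.
So FenT is not produced.
With no repressor bound, *fubZ* is transcribed.
So FubZ is produced and active.
With repressor FubZ bound, *temY* is not transcribed.
So TemY is not produced.
ppGpp is absent, so LutB is inactive.
Required activator TemY is absent, so *jalE* is not transcribed.
So JalE is not produced.
With no repressor bound, *yilM* is transcribed.

ON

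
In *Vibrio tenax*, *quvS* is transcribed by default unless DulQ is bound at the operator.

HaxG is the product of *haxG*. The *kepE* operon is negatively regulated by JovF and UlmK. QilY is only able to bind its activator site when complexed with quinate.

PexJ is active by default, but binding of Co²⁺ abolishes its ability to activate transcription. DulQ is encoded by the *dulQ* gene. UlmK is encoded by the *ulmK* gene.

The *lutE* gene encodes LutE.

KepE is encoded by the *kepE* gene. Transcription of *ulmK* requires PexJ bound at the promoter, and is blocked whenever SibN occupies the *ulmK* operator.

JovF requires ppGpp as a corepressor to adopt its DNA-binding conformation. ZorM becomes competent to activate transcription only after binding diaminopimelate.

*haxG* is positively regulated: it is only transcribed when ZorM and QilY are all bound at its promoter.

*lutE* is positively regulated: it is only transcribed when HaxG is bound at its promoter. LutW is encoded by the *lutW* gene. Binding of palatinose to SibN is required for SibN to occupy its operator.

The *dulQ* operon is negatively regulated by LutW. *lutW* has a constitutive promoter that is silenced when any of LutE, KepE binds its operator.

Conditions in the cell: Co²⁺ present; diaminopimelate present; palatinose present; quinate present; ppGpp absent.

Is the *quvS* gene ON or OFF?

OFF

Diaminopimelate is present, so ZorM is active.
Quinate is present, so QilY is active.
No repressor is bound and ZorM and QilY are active, so *haxG* is transcribed.
So HaxG is produced and active.
No repressor is bound and HaxG is active, so *lutE* is transcribed.
So LutE is produced and active.
ppGpp is absent, so JovF is inactive.
Palatinose is present, so SibN is active.
Co²⁺ is present, so PexJ is inactive.
With repressor SibN bound, *ulmK* is not transcribed.
So UlmK is not produced.
With no repressor bound, *kepE* is transcribed.
So KepE is produced and active.
With repressor LutE bound, *lutW* is not transcribed.
So LutW is not produced.
With no repressor bound, *dulQ* is transcribed.
So DulQ is produced and active.
With repressor DulQ bound, *quvS* is not transcribed.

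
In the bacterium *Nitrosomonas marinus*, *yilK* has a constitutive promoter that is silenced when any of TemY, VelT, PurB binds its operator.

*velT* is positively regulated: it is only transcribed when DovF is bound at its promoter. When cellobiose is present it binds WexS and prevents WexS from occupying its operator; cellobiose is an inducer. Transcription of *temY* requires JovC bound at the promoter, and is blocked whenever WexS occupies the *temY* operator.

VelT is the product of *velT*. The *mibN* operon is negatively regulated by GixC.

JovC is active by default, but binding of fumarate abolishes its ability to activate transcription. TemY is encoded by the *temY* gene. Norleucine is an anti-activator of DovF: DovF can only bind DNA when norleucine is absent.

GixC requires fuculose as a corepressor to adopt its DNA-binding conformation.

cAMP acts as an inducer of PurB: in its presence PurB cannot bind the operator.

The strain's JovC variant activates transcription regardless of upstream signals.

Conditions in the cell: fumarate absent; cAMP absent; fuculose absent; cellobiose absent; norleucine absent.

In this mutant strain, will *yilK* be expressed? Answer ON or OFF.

OFF

Cellobiose is absent, so WexS is active.
JovC is constitutively active in this strain.
With repressor WexS bound, *temY* is not transcribed.
So TemY is not produced.
Norleucine is absent, so DovF is active.
No repressor is bound and DovF is active, so *velT* is transcribed.
So VelT is produced and active.
cAMP is absent, so PurB is active.
With repressor VelT bound, *yilK* is not transcribed.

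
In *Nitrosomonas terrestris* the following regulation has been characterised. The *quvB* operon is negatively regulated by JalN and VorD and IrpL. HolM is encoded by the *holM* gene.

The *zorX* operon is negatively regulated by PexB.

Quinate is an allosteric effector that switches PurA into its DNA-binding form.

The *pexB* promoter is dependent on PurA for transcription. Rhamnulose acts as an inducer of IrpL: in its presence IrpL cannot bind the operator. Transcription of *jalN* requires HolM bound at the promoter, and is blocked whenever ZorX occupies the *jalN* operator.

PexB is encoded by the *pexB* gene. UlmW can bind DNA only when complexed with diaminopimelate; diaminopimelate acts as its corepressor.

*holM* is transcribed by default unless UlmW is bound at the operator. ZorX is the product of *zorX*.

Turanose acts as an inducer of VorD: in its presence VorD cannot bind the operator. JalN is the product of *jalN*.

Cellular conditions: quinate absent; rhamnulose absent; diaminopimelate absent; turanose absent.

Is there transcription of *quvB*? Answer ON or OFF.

OFF

Diaminopimelate is absent, so UlmW is inactive.
With no repressor bound, *holM* is transcribed.
So HolM is produced and active.
Quinate is absent, so PurA is inactive.
Required activator PurA is absent, so *pexB* is not transcribed.
So PexB is not produced.
With no repressor bound, *zorX* is transcribed.
So ZorX is produced and active.
With repressor ZorX bound, *jalN* is not transcribed.
So JalN is not produced.
Turanose is absent, so VorD is active.
Rhamnulose is absent, so IrpL is active.
With repressor VorD bound, *quvB* is not transcribed.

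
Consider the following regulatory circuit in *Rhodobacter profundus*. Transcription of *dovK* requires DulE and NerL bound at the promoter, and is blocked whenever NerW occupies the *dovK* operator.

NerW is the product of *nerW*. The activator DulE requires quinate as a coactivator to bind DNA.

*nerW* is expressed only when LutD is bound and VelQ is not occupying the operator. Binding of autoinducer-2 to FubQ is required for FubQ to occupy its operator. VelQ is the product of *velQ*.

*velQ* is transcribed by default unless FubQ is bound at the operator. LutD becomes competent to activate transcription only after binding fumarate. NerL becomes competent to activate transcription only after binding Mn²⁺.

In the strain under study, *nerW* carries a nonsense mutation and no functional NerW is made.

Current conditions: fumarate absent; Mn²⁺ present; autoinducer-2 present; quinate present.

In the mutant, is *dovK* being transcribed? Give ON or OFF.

Quinate is present, so DulE is active.
Mn²⁺ is present, so NerL is active.
NerW is non-functional in this strain, so it has no effect.
No repressor is bound and DulE and NerL are active, so *dovK* is transcribed.

ON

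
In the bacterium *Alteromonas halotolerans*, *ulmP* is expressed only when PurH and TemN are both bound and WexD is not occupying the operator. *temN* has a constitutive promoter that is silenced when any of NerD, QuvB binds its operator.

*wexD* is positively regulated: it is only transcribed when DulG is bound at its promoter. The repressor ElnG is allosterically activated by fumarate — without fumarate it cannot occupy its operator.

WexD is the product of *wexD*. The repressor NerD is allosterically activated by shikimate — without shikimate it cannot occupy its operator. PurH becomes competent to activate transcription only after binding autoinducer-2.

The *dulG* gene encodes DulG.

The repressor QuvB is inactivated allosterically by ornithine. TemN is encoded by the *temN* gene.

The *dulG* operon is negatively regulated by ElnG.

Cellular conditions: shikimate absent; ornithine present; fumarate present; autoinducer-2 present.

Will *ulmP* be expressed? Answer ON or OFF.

ON

Fumarate is present, so ElnG is active.
With repressor ElnG bound, *dulG* is not transcribed.
So DulG is not produced.
Required activator DulG is absent, so *wexD* is not transcribed.
So WexD is not produced.
Autoinducer-2 is present, so PurH is active.
Shikimate is absent, so NerD is inactive.
Ornithine is present, so QuvB is inactive.
With no repressor bound, *temN* is transcribed.
So TemN is produced and active.
No repressor is bound and PurH and TemN are active, so *ulmP* is transcribed.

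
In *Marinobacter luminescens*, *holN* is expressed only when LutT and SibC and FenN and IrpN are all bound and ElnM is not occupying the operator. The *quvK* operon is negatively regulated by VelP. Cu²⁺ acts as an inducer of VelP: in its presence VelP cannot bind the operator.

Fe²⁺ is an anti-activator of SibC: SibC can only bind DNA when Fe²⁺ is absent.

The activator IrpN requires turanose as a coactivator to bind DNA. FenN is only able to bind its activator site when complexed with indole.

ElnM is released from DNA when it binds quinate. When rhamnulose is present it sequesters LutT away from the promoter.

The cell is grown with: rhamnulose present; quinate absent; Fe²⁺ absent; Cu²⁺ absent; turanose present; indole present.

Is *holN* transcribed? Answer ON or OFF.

OFF

Rhamnulose is present, so LutT is inactive.
Fe²⁺ is absent, so SibC is active.
Quinate is absent, so ElnM is active.
Indole is present, so FenN is active.
Turanose is present, so IrpN is active.
With repressor ElnM bound, *holN* is not transcribed.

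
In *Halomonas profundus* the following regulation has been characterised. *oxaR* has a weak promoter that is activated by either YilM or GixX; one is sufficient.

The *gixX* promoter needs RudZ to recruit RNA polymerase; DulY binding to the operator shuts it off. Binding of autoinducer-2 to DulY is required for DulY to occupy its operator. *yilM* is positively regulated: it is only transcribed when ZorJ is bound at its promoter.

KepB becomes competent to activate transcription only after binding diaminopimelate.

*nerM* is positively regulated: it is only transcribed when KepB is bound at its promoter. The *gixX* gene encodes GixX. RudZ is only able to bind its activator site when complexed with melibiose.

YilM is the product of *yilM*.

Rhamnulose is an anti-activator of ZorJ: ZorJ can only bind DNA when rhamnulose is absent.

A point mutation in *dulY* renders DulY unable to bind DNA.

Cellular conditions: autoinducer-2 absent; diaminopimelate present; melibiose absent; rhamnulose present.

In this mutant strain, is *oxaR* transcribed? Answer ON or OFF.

OFF

Rhamnulose is present, so ZorJ is inactive.
Required activator ZorJ is absent, so *yilM* is not transcribed.
So YilM is not produced.
DulY is non-functional in this strain, so it has no effect.
Melibiose is absent, so RudZ is inactive.
Required activator RudZ is absent, so *gixX* is not transcribed.
So GixX is not produced.
No activator is available at the *oxaR* promoter, so *oxaR* is not transcribed.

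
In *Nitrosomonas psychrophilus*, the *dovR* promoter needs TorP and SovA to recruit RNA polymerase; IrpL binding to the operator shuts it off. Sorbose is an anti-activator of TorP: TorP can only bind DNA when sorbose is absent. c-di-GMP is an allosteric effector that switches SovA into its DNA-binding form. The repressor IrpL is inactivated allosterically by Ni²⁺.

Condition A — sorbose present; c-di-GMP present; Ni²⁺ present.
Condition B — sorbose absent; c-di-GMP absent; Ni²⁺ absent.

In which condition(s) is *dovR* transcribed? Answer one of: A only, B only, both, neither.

neither

Condition A:
Sorbose is present, so TorP is inactive.
c-di-GMP is present, so SovA is active.
Ni²⁺ is present, so IrpL is inactive.
Required activator TorP is absent, so *dovR* is not transcribed.
→ *dovR* is OFF in A.
Condition B:
Sorbose is absent, so TorP is active.
c-di-GMP is absent, so SovA is inactive.
Ni²⁺ is absent, so IrpL is active.
With repressor IrpL bound, *dovR* is not transcribed.
→ *dovR* is OFF in B.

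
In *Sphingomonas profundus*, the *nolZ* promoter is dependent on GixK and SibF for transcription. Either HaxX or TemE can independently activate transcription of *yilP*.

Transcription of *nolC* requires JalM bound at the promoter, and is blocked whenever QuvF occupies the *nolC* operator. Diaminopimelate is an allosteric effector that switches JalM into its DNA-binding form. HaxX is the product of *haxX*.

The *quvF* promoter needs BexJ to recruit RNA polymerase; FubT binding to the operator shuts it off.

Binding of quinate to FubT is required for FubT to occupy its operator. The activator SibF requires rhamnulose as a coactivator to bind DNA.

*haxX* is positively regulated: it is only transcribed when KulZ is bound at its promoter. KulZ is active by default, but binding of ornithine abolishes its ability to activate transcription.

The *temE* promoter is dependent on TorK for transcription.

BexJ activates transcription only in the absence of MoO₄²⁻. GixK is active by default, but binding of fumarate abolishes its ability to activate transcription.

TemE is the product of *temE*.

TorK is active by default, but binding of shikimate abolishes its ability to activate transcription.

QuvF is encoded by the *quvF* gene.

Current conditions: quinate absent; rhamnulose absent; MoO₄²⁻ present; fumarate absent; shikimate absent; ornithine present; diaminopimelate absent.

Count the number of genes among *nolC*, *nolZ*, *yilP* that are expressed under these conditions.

MoO₄²⁻ is present, so BexJ is inactive.
Quinate is absent, so FubT is inactive.
Required activator BexJ is absent, so *quvF* is not transcribed.
So QuvF is not produced.
Diaminopimelate is absent, so JalM is inactive.
Required activator JalM is absent, so *nolC* is not transcribed.
→ *nolC* is OFF.
Fumarate is absent, so GixK is active.
Rhamnulose is absent, so SibF is inactive.
Required activator SibF is absent, so *nolZ* is not transcribed.
→ *nolZ* is OFF.
Ornithine is present, so KulZ is inactive.
Required activator KulZ is absent, so *haxX* is not transcribed.
So HaxX is not produced.
Shikimate is absent, so TorK is active.
No repressor is bound and TorK is active, so *temE* is transcribed.
So TemE is produced and active.
Activator TemE is present, so *yilP* is transcribed.
→ *yilP* is ON.
1 of the 3 genes is transcribed.

1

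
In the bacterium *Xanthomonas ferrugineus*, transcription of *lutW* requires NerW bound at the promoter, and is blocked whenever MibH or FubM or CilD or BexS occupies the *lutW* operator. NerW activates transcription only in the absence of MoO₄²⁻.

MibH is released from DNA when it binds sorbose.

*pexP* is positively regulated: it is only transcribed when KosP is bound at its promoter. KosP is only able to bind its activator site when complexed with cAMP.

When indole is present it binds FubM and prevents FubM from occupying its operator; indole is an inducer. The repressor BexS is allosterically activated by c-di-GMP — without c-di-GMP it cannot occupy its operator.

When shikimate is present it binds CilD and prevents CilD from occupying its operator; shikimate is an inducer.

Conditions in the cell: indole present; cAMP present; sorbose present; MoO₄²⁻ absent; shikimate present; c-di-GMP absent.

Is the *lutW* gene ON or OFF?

ON

Sorbose is present, so MibH is inactive.
Indole is present, so FubM is inactive.
MoO₄²⁻ is absent, so NerW is active.
Shikimate is present, so CilD is inactive.
c-di-GMP is absent, so BexS is inactive.
No repressor is bound and NerW is active, so *lutW* is transcribed.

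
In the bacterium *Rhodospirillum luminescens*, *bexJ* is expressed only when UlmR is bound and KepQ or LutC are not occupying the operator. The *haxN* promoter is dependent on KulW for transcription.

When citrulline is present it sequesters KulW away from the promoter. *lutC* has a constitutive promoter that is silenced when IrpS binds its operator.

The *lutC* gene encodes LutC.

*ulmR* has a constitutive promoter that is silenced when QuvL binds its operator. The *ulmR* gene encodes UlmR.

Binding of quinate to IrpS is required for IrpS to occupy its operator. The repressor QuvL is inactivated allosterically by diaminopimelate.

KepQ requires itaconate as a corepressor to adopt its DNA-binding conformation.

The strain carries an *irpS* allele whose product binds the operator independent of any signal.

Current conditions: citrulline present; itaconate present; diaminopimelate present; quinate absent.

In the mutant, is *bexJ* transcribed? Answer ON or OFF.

OFF

Diaminopimelate is present, so QuvL is inactive.
With no repressor bound, *ulmR* is transcribed.
So UlmR is produced and active.
Itaconate is present, so KepQ is active.
IrpS is constitutively active in this strain.
With repressor IrpS bound, *lutC* is not transcribed.
So LutC is not produced.
With repressor KepQ bound, *bexJ* is not transcribed.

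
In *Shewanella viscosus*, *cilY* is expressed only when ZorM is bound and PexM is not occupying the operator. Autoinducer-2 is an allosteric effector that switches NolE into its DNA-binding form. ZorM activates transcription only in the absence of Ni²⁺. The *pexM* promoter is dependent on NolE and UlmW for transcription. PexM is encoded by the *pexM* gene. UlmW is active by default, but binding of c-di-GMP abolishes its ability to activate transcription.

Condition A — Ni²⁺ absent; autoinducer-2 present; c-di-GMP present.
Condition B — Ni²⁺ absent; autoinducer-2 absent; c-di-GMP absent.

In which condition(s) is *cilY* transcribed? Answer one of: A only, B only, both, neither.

both

Condition A:
Ni²⁺ is absent, so ZorM is active.
Autoinducer-2 is present, so NolE is active.
c-di-GMP is present, so UlmW is inactive.
Required activator UlmW is absent, so *pexM* is not transcribed.
So PexM is not produced.
No repressor is bound and ZorM is active, so *cilY* is transcribed.
→ *cilY* is ON in A.
Condition B:
Ni²⁺ is absent, so ZorM is active.
Autoinducer-2 is absent, so NolE is inactive.
c-di-GMP is absent, so UlmW is active.
Required activator NolE is absent, so *pexM* is not transcribed.
So PexM is not produced.
No repressor is bound and ZorM is active, so *cilY* is transcribed.
→ *cilY* is ON in B.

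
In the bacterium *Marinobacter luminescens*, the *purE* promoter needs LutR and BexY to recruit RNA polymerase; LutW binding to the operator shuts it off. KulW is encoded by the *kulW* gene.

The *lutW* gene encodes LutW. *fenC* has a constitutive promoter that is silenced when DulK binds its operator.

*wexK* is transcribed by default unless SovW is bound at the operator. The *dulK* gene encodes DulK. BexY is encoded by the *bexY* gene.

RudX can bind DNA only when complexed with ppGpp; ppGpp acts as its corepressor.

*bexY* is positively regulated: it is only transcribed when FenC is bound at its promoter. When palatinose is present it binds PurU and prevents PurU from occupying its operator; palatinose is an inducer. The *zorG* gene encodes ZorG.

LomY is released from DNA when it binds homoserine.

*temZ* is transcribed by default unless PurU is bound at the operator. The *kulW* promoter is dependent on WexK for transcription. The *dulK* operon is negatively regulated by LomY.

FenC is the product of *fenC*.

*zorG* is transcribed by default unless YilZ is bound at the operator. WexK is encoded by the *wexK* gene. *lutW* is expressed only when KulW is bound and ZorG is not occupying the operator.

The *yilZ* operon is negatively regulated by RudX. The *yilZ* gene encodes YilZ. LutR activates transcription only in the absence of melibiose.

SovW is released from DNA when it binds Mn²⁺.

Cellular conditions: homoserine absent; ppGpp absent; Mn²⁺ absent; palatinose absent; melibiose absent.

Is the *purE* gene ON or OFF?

ON

Melibiose is absent, so LutR is active.
ppGpp is absent, so RudX is inactive.
With no repressor bound, *yilZ* is transcribed.
So YilZ is produced and active.
With repressor YilZ bound, *zorG* is not transcribed.
So ZorG is not produced.
Mn²⁺ is absent, so SovW is active.
With repressor SovW bound, *wexK* is not transcribed.
So WexK is not produced.
Required activator WexK is absent, so *kulW* is not transcribed.
So KulW is not produced.
Required activator KulW is absent, so *lutW* is not transcribed.
So LutW is not produced.
Homoserine is absent, so LomY is active.
With repressor LomY bound, *dulK* is not transcribed.
So DulK is not produced.
With no repressor bound, *fenC* is transcribed.
So FenC is produced and active.
No repressor is bound and FenC is active, so *bexY* is transcribed.
So BexY is produced and active.
No repressor is bound and LutR and BexY are active, so *purE* is transcribed.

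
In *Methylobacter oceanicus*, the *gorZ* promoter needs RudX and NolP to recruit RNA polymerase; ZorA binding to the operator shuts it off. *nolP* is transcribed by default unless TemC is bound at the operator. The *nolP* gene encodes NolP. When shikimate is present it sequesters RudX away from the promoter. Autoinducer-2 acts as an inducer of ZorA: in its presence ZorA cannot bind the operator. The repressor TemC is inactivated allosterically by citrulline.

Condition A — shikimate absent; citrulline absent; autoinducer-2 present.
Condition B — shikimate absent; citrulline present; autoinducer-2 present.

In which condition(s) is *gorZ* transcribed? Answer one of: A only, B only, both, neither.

B only

Condition A:
Shikimate is absent, so RudX is active.
Citrulline is absent, so TemC is active.
With repressor TemC bound, *nolP* is not transcribed.
So NolP is not produced.
Autoinducer-2 is present, so ZorA is inactive.
Required activator NolP is absent, so *gorZ* is not transcribed.
→ *gorZ* is OFF in A.
Condition B:
Shikimate is absent, so RudX is active.
Citrulline is present, so TemC is inactive.
With no repressor bound, *nolP* is transcribed.
So NolP is produced and active.
Autoinducer-2 is present, so ZorA is inactive.
No repressor is bound and RudX and NolP are active, so *gorZ* is transcribed.
→ *gorZ* is ON in B.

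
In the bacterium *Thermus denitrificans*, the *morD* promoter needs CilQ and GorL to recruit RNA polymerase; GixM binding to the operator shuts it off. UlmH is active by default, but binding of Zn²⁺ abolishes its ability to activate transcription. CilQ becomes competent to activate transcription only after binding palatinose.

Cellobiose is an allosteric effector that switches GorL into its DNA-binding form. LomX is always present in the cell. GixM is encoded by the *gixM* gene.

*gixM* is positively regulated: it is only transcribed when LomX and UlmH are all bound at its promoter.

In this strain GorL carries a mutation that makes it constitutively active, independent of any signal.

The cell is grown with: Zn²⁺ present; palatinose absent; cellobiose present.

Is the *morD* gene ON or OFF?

OFF

LomX is produced constitutively and is active.
Zn²⁺ is present, so UlmH is inactive.
Required activator UlmH is absent, so *gixM* is not transcribed.
So GixM is not produced.
Palatinose is absent, so CilQ is inactive.
GorL is constitutively active in this strain.
Required activator CilQ is absent, so *morD* is not transcribed.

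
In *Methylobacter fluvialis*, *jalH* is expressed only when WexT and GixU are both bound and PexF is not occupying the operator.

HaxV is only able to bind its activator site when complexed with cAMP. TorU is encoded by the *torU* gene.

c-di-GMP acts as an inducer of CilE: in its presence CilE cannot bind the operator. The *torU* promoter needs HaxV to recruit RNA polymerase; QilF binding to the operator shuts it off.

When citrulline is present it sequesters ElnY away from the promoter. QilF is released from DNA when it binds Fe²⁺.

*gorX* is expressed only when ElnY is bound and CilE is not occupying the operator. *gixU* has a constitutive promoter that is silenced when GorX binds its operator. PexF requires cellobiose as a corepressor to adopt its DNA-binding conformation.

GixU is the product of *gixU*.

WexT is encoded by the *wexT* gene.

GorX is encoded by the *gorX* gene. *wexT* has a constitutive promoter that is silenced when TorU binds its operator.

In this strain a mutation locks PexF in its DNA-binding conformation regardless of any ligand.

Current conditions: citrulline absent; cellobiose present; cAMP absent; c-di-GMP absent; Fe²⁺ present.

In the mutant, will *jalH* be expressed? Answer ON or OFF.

Fe²⁺ is present, so QilF is inactive.
cAMP is absent, so HaxV is inactive.
Required activator HaxV is absent, so *torU* is not transcribed.
So TorU is not produced.
With no repressor bound, *wexT* is transcribed.
So WexT is produced and active.
PexF is constitutively active in this strain.
Citrulline is absent, so ElnY is active.
c-di-GMP is absent, so CilE is active.
With repressor CilE bound, *gorX* is not transcribed.
So GorX is not produced.
With no repressor bound, *gixU* is transcribed.
So GixU is produced and active.
With repressor PexF bound, *jalH* is not transcribed.

OFF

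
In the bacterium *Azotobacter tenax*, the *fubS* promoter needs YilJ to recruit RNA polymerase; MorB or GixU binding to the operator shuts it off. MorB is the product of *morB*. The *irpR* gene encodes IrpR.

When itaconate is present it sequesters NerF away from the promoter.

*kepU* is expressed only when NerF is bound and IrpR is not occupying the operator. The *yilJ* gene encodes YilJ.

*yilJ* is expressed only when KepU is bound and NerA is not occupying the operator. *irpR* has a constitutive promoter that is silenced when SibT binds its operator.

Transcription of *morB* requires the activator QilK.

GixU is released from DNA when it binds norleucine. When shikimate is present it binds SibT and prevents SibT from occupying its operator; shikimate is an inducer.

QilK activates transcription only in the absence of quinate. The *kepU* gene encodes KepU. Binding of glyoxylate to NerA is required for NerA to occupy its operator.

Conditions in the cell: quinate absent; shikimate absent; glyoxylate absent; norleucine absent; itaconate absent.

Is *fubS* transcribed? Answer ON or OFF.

Quinate is absent, so QilK is active.
No repressor is bound and QilK is active, so *morB* is transcribed.
So MorB is produced and active.
Itaconate is absent, so NerF is active.
Shikimate is absent, so SibT is active.
With repressor SibT bound, *irpR* is not transcribed.
So IrpR is not produced.
No repressor is bound and NerF is active, so *kepU* is transcribed.
So KepU is produced and active.
Glyoxylate is absent, so NerA is inactive.
No repressor is bound and KepU is active, so *yilJ* is transcribed.
So YilJ is produced and active.
Norleucine is absent, so GixU is active.
With repressor MorB bound, *fubS* is not transcribed.

OFF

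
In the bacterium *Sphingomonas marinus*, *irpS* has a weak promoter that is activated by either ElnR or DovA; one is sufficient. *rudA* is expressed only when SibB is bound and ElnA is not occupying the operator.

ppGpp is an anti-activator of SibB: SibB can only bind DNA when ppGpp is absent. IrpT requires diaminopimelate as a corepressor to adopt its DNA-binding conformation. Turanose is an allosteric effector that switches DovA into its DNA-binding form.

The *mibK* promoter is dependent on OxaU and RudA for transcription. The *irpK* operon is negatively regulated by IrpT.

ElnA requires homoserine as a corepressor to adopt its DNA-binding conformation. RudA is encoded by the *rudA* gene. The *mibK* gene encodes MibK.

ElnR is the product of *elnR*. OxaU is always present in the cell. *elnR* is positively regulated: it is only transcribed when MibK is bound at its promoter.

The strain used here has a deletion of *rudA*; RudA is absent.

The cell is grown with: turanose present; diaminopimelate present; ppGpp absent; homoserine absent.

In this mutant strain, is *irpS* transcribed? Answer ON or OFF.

OxaU is produced constitutively and is active.
RudA is non-functional in this strain, so it has no effect.
Required activator RudA is absent, so *mibK* is not transcribed.
So MibK is not produced.
Required activator MibK is absent, so *elnR* is not transcribed.
So ElnR is not produced.
Turanose is present, so DovA is active.
Activator DovA is present, so *irpS* is transcribed.

ON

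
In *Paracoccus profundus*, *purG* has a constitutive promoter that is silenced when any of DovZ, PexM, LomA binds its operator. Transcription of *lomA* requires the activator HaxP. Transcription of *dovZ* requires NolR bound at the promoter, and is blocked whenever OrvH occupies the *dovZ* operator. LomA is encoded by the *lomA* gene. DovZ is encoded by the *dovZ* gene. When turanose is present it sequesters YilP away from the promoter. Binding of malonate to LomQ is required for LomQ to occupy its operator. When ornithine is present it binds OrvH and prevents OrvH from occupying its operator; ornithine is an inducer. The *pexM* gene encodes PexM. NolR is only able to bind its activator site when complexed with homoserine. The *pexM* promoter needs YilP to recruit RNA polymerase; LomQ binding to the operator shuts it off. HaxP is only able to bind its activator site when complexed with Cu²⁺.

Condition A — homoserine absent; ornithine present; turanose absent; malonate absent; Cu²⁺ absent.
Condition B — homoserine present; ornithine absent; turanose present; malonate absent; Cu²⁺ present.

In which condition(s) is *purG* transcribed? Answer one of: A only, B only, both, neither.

Condition A:
Homoserine is absent, so NolR is inactive.
Ornithine is present, so OrvH is inactive.
Required activator NolR is absent, so *dovZ* is not transcribed.
So DovZ is not produced.
Turanose is absent, so YilP is active.
Malonate is absent, so LomQ is inactive.
No repressor is bound and YilP is active, so *pexM* is transcribed.
So PexM is produced and active.
Cu²⁺ is absent, so HaxP is inactive.
Required activator HaxP is absent, so *lomA* is not transcribed.
So LomA is not produced.
With repressor PexM bound, *purG* is not transcribed.
→ *purG* is OFF in A.
Condition B:
Homoserine is present, so NolR is active.
Ornithine is absent, so OrvH is active.
With repressor OrvH bound, *dovZ* is not transcribed.
So DovZ is not produced.
Turanose is present, so YilP is inactive.
Malonate is absent, so LomQ is inactive.
Required activator YilP is absent, so *pexM* is not transcribed.
So PexM is not produced.
Cu²⁺ is present, so HaxP is active.
No repressor is bound and HaxP is active, so *lomA* is transcribed.
So LomA is produced and active.
With repressor LomA bound, *purG* is not transcribed.
→ *purG* is OFF in B.

neither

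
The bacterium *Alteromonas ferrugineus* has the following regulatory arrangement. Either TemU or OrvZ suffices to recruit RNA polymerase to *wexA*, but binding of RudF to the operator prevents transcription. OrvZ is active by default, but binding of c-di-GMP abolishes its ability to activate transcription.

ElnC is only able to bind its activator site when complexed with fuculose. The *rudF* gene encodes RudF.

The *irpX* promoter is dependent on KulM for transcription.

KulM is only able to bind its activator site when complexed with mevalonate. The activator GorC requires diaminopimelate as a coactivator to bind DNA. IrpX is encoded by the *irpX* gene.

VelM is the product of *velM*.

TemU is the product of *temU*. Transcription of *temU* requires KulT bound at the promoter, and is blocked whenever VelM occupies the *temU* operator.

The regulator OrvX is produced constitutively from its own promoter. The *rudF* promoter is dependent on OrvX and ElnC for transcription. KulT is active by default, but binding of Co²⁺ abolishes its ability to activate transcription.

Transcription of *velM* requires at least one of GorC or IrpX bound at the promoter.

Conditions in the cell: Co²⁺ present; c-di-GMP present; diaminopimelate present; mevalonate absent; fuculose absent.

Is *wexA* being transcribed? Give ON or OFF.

Co²⁺ is present, so KulT is inactive.
Diaminopimelate is present, so GorC is active.
Mevalonate is absent, so KulM is inactive.
Required activator KulM is absent, so *irpX* is not transcribed.
So IrpX is not produced.
Activator GorC is present, so *velM* is transcribed.
So VelM is produced and active.
With repressor VelM bound, *temU* is not transcribed.
So TemU is not produced.
c-di-GMP is present, so OrvZ is inactive.
OrvX is produced constitutively and is active.
Fuculose is absent, so ElnC is inactive.
Required activator ElnC is absent, so *rudF* is not transcribed.
So RudF is not produced.
No activator is available at the *wexA* promoter, so *wexA* is not transcribed.

OFF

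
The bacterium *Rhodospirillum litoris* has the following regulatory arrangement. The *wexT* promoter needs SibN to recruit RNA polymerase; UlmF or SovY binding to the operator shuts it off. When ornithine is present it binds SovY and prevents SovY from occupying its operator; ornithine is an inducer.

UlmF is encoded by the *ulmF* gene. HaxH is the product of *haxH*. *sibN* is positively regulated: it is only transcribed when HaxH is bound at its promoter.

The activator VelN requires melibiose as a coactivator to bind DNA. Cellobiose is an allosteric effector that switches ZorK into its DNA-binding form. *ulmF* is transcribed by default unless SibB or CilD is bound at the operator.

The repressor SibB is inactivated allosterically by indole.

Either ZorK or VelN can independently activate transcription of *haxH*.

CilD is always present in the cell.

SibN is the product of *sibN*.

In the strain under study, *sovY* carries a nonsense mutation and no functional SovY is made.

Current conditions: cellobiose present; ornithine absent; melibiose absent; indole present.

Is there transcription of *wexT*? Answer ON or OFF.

ON

Indole is present, so SibB is inactive.
CilD is produced constitutively and is active.
With repressor CilD bound, *ulmF* is not transcribed.
So UlmF is not produced.
SovY is non-functional in this strain, so it has no effect.
Cellobiose is present, so ZorK is active.
Melibiose is absent, so VelN is inactive.
Activator ZorK is present, so *haxH* is transcribed.
So HaxH is produced and active.
No repressor is bound and HaxH is active, so *sibN* is transcribed.
So SibN is produced and active.
No repressor is bound and SibN is active, so *wexT* is transcribed.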